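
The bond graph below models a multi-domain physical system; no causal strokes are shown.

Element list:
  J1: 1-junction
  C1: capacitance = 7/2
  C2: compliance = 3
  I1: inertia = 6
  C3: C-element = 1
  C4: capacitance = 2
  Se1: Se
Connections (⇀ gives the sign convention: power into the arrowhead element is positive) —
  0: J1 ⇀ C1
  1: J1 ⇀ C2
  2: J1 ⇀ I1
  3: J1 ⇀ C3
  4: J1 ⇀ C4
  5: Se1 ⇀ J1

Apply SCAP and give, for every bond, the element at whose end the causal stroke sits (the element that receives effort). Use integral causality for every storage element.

bond 0 stroke at J1
bond 1 stroke at J1
bond 2 stroke at I1
bond 3 stroke at J1
bond 4 stroke at J1
bond 5 stroke at J1

β5 |J1  (Se1 (Se) sets effort on bond)
β0 |J1  (C1: C, integral causality)
β1 |J1  (C2: C, integral causality)
β2 |I1  (I1: I, integral causality)
β3 |J1  (J1: bond 2 brought flow, rest push out)
β4 |J1  (1-jn J1 has f-setter on 2)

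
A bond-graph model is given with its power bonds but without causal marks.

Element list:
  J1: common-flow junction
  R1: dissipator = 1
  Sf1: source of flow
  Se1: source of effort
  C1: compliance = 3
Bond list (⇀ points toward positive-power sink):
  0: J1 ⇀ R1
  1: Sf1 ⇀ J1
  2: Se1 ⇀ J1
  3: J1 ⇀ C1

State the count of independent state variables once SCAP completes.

1  (C1 all integral)

β1 stroke→Sf1  (Sf1: flow source, stroke at near end)
β2 stroke→J1  (source Se1 imposes e)
β0 stroke→J1  (J1 flow already set via bond 1)
β3 stroke→J1  (1-jn J1 has f-setter on 1)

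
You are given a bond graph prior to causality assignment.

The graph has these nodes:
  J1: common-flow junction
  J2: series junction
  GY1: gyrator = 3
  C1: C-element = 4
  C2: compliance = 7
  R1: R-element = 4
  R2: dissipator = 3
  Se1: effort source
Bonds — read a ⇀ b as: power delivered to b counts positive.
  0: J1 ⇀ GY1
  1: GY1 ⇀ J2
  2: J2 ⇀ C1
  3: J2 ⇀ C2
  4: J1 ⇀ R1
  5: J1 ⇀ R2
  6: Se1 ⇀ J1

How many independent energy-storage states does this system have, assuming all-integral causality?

bond 6 stroke→J1  (Se1 (Se) sets effort on bond)
bond 2 stroke→J2  (C1: C, integral causality)
bond 3 stroke→J2  (C2: C, integral causality)
bond 1 stroke→GY1  (J2: last free bond brings flow in)
bond 0 stroke→GY1  (GY GY1: same side as bond 1)
bond 4 stroke→J1  (J1: bond 0 brought flow, rest push out)
bond 5 stroke→J1  (common-f at J1 fixed by 0)

2  (C1, C2 all integral)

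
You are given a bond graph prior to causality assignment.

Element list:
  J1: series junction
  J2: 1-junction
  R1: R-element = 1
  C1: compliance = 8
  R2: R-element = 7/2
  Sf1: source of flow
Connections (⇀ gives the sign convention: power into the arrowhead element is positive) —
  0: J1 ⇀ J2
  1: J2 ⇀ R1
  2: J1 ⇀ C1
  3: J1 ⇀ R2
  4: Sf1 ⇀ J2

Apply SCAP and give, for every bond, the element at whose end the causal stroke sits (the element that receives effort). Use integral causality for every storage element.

#4 →Sf1  (Sf1 (Sf) sets flow on bond)
#0 →J2  (1-jn J2 has f-setter on 4)
#1 →J2  (J2: bond 4 brought flow, rest push out)
#2 →J1  (J1: bond 0 brought flow, rest push out)
#3 →J1  (J1: bond 0 brought flow, rest push out)

#0 →J2
#1 →J2
#2 →J1
#3 →J1
#4 →Sf1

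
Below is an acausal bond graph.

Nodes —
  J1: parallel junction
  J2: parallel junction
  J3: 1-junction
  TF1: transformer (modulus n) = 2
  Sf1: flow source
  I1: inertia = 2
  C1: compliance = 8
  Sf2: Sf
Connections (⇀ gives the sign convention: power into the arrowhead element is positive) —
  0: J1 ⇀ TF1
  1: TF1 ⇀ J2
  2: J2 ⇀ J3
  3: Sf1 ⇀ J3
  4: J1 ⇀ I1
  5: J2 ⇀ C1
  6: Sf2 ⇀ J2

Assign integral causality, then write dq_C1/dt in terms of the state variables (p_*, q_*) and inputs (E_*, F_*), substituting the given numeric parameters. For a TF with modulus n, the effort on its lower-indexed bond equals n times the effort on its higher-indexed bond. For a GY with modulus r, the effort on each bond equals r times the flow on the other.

dq_C1/dt = -F_Sf1 + F_Sf2 - p_I1

bond 3 →Sf1  (Sf1: flow source, stroke at near end)
bond 6 →Sf2  (Sf2: flow source, stroke at near end)
bond 2 →J3  (1-jn J3 has f-setter on 3)
bond 4 →I1  (I1 integral (f out))
bond 0 →J1  (closing 0-jn rule on J1)
bond 1 →TF1  (TF TF1: opposite of bond 0)
bond 5 →J2  (J2 needs exactly one e-in)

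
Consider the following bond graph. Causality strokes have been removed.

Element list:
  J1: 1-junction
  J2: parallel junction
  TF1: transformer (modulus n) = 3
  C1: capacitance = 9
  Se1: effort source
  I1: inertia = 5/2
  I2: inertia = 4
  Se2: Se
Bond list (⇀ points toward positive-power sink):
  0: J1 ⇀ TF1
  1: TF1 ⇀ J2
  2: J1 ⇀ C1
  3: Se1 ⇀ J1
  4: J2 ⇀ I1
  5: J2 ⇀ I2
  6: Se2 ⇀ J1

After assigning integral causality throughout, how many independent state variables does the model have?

#3 →J1  (Se1 fixes effort; stroke away)
#6 →J1  (Se2 (Se) sets effort on bond)
#2 →J1  (C1 integral (e out))
#0 →TF1  (J1: last free bond brings flow in)
#1 →J2  (TF TF1: opposite of bond 0)
#4 →I1  (common-e at J2 fixed by 1)
#5 →I2  (J2 effort already set via bond 1)

3  (C1, I1, I2 all integral)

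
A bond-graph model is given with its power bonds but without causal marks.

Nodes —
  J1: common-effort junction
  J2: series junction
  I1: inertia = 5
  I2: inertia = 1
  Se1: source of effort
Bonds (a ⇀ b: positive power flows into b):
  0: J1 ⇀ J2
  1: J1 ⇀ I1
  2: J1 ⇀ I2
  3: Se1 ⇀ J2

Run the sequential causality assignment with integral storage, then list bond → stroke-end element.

b0 →J1
b1 →I1
b2 →I2
b3 →J2

#3 stroke at J2  (source Se1 imposes e)
#0 stroke at J1  (closing 1-jn rule on J2)
#1 stroke at I1  (J1: bond 0 brought effort, rest push out)
#2 stroke at I2  (J1: bond 0 brought effort, rest push out)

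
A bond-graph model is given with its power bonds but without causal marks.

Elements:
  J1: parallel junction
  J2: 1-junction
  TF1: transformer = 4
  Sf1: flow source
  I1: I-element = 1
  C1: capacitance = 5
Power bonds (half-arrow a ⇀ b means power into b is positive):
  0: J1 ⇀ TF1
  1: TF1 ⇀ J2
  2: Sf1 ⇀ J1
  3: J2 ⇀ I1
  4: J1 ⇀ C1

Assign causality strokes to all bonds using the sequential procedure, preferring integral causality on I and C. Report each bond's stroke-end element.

β0 |TF1
β1 |J2
β2 |Sf1
β3 |I1
β4 |J1

β2 stroke at Sf1  (Sf1 (Sf) sets flow on bond)
β3 stroke at I1  (I1 integral (f out))
β1 stroke at J2  (common-f at J2 fixed by 3)
β0 stroke at TF1  (TF1: transformer flips bond 1)
β4 stroke at J1  (only one effort-in slot at J1)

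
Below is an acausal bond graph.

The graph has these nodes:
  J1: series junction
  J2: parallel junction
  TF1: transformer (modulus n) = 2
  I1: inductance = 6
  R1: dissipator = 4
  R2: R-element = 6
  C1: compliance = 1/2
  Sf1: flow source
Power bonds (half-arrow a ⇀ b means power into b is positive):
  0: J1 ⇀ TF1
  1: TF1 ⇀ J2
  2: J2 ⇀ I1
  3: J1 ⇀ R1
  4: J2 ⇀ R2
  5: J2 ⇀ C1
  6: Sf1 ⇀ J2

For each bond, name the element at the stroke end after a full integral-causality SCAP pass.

b0 →J1
b1 →TF1
b2 →I1
b3 →R1
b4 →R2
b5 →J2
b6 →Sf1

bond 6 stroke at Sf1  (Sf1 fixes flow; stroke at Sf1)
bond 2 stroke at I1  (I1: I, integral causality)
bond 5 stroke at J2  (prefer integral on C1)
bond 1 stroke at TF1  (common-e at J2 fixed by 5)
bond 4 stroke at R2  (0-jn J2 has e-setter on 5)
bond 0 stroke at J1  (through TF1, causality passes straight; one stroke at TF1)
bond 3 stroke at R1  (J1: last free bond brings flow in)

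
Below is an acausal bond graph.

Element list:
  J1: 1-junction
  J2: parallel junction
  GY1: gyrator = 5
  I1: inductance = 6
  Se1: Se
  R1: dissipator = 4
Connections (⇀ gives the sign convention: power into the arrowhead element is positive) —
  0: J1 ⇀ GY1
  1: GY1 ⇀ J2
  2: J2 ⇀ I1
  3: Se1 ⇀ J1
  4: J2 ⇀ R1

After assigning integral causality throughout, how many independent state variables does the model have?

1  (I1 all integral)

#3 stroke at J1  (Se1 (Se) sets effort on bond)
#0 stroke at GY1  (closing 1-jn rule on J1)
#1 stroke at GY1  (GY1: gyrator matches bond 0)
#2 stroke at I1  (I1: I, integral causality)
#4 stroke at J2  (J2: last free bond brings effort in)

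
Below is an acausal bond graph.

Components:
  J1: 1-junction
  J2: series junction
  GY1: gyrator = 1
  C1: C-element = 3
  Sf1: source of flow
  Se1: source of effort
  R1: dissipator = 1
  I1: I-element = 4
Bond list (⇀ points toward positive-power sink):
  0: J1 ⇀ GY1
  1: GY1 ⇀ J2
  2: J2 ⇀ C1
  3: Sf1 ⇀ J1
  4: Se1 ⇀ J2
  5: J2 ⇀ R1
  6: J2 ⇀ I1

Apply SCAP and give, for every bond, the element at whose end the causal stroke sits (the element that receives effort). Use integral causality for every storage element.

bond 3 |Sf1  (Sf1 (Sf) sets flow on bond)
bond 4 |J2  (Se1 (Se) sets effort on bond)
bond 0 |J1  (J1 flow already set via bond 3)
bond 1 |J2  (GY1: gyrator matches bond 0)
bond 2 |J2  (C1: C, integral causality)
bond 6 |I1  (prefer integral on I1)
bond 5 |J2  (J2: bond 6 brought flow, rest push out)

bond 0 →J1
bond 1 →J2
bond 2 →J2
bond 3 →Sf1
bond 4 →J2
bond 5 →J2
bond 6 →I1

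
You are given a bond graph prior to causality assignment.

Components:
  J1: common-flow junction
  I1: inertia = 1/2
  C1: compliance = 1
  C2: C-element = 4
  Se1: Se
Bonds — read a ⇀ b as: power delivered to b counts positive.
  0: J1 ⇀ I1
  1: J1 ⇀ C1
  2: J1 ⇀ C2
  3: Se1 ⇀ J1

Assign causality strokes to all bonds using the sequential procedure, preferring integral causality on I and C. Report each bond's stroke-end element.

β0 stroke→I1
β1 stroke→J1
β2 stroke→J1
β3 stroke→J1

#3 →J1  (Se1 (Se) sets effort on bond)
#0 →I1  (I1 integral (f out))
#1 →J1  (J1: bond 0 brought flow, rest push out)
#2 →J1  (common-f at J1 fixed by 0)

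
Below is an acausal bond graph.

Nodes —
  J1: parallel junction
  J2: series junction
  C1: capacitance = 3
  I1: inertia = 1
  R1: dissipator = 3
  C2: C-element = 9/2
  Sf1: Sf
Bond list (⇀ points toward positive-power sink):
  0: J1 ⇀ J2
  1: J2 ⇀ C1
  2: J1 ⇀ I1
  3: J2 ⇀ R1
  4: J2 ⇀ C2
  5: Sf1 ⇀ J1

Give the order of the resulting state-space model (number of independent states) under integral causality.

b5 →Sf1  (source Sf1 imposes f)
b1 →J2  (C1: C, integral causality)
b2 →I1  (I1 outputs flow p/I1)
b0 →J1  (closing 0-jn rule on J1)
b3 →J2  (common-f at J2 fixed by 0)
b4 →J2  (J2: bond 0 brought flow, rest push out)

3  (C1, C2, I1 all integral)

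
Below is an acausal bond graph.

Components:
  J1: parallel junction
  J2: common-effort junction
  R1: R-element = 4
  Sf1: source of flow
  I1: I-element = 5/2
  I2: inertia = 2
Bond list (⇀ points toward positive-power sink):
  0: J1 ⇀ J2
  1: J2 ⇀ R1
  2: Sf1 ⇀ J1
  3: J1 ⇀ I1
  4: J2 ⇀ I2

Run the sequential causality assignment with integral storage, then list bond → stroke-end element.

bond 0 →J1
bond 1 →J2
bond 2 →Sf1
bond 3 →I1
bond 4 →I2

#2 |Sf1  (Sf1: flow source, stroke at near end)
#3 |I1  (I1: I, integral causality)
#0 |J1  (J1 needs exactly one e-in)
#4 |I2  (I2: I, integral causality)
#1 |J2  (J2 needs exactly one e-in)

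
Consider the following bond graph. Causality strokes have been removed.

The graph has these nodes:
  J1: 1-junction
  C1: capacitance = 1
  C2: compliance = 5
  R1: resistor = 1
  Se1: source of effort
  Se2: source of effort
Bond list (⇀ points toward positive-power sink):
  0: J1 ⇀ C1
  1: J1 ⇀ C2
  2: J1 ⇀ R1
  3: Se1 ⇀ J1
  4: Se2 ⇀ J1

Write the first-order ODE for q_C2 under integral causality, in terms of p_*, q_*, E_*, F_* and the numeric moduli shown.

dq_C2/dt = E_Se1 + E_Se2 - q_C1 - q_C2/5

#3 |J1  (Se1 fixes effort; stroke away)
#4 |J1  (source Se2 imposes e)
#0 |J1  (C1 integral (e out))
#1 |J1  (C2 integral (e out))
#2 |R1  (J1: last free bond brings flow in)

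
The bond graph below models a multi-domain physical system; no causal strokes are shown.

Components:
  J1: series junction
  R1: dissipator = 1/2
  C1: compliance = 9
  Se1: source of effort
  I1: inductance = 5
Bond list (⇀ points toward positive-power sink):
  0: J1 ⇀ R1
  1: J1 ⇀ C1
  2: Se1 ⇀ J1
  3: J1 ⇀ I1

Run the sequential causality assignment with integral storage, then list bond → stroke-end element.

bond 0 |J1
bond 1 |J1
bond 2 |J1
bond 3 |I1

#2 |J1  (Se1 fixes effort; stroke away)
#1 |J1  (C1 integral (e out))
#3 |I1  (I1 integral (f out))
#0 |J1  (common-f at J1 fixed by 3)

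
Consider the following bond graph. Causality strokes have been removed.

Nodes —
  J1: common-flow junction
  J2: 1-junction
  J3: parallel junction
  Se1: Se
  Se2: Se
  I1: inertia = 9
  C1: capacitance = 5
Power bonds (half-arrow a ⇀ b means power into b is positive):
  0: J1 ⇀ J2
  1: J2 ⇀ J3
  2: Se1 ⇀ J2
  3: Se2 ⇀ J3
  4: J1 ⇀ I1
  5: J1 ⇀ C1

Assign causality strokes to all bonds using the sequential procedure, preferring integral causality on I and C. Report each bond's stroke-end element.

bond 0 stroke at J1
bond 1 stroke at J2
bond 2 stroke at J2
bond 3 stroke at J3
bond 4 stroke at I1
bond 5 stroke at J1

b2 stroke at J2  (Se1 fixes effort; stroke away)
b3 stroke at J3  (Se2 (Se) sets effort on bond)
b1 stroke at J2  (common-e at J3 fixed by 3)
b0 stroke at J1  (only one flow-in slot at J2)
b4 stroke at I1  (prefer integral on I1)
b5 stroke at J1  (J1 flow already set via bond 4)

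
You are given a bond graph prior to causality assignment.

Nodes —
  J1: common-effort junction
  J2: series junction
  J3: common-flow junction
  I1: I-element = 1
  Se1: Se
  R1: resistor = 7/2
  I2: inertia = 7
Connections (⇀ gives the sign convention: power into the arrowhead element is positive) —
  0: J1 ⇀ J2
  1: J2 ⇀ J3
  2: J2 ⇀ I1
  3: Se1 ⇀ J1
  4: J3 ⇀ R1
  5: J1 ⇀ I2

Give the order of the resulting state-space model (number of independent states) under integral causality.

2  (I1, I2 all integral)

b3 stroke at J1  (Se1 (Se) sets effort on bond)
b0 stroke at J2  (J1 effort already set via bond 3)
b5 stroke at I2  (J1 effort already set via bond 3)
b2 stroke at I1  (I1: I, integral causality)
b1 stroke at J2  (common-f at J2 fixed by 2)
b4 stroke at J3  (1-jn J3 has f-setter on 1)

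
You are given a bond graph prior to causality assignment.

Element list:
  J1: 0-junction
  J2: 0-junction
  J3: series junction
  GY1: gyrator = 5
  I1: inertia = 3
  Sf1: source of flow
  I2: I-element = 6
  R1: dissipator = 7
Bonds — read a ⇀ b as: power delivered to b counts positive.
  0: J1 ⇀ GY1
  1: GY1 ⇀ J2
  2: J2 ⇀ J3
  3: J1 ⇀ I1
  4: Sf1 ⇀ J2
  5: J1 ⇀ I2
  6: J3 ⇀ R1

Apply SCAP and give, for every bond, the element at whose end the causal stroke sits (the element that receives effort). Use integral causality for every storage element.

β4 stroke→Sf1  (Sf1 fixes flow; stroke at Sf1)
β3 stroke→I1  (I1 integral (f out))
β5 stroke→I2  (I2 outputs flow p/I2)
β0 stroke→J1  (only one effort-in slot at J1)
β1 stroke→J2  (GY1: gyrator matches bond 0)
β2 stroke→J3  (J2: bond 1 brought effort, rest push out)
β6 stroke→R1  (J3 needs exactly one f-in)

#0 stroke at J1
#1 stroke at J2
#2 stroke at J3
#3 stroke at I1
#4 stroke at Sf1
#5 stroke at I2
#6 stroke at R1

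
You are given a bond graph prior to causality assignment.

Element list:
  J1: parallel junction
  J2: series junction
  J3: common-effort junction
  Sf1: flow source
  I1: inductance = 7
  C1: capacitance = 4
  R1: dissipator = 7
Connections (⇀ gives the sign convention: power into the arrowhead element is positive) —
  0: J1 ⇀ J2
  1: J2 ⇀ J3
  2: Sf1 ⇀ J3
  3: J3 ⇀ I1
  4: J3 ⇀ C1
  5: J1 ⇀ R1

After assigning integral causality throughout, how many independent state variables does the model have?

#2 |Sf1  (source Sf1 imposes f)
#3 |I1  (I1 integral (f out))
#4 |J3  (C1 integral (e out))
#1 |J2  (common-e at J3 fixed by 4)
#0 |J1  (closing 1-jn rule on J2)
#5 |R1  (0-jn J1 has e-setter on 0)

2  (C1, I1 all integral)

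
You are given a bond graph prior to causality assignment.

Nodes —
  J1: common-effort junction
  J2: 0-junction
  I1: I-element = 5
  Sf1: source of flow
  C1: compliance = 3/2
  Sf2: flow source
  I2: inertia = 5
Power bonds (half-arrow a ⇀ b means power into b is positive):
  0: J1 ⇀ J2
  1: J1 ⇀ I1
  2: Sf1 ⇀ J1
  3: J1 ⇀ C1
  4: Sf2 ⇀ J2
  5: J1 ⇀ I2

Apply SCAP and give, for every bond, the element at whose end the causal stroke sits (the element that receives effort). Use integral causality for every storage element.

β2 stroke at Sf1  (source Sf1 imposes f)
β4 stroke at Sf2  (Sf2 (Sf) sets flow on bond)
β0 stroke at J2  (closing 0-jn rule on J2)
β1 stroke at I1  (I1 outputs flow p/I1)
β3 stroke at J1  (prefer integral on C1)
β5 stroke at I2  (common-e at J1 fixed by 3)

bond 0 stroke at J2
bond 1 stroke at I1
bond 2 stroke at Sf1
bond 3 stroke at J1
bond 4 stroke at Sf2
bond 5 stroke at I2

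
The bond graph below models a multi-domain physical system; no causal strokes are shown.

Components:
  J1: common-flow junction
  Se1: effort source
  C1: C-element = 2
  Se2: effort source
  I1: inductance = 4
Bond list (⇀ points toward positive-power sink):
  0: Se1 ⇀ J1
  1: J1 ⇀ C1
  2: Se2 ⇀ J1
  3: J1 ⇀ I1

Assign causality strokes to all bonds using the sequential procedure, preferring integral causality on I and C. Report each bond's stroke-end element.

β0 →J1
β1 →J1
β2 →J1
β3 →I1

#0 |J1  (source Se1 imposes e)
#2 |J1  (source Se2 imposes e)
#1 |J1  (C1 integral (e out))
#3 |I1  (J1: last free bond brings flow in)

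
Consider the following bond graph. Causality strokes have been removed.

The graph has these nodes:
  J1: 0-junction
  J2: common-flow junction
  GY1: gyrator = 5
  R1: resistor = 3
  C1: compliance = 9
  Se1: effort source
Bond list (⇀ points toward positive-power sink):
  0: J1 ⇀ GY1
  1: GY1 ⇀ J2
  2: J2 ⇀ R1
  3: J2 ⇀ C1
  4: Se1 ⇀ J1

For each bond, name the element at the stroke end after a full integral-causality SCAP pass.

β0 stroke at GY1
β1 stroke at GY1
β2 stroke at J2
β3 stroke at J2
β4 stroke at J1

b4 stroke at J1  (Se1 (Se) sets effort on bond)
b0 stroke at GY1  (J1: bond 4 brought effort, rest push out)
b1 stroke at GY1  (through GY1, causality inverts; strokes same side of GY1)
b2 stroke at J2  (J2: bond 1 brought flow, rest push out)
b3 stroke at J2  (J2: bond 1 brought flow, rest push out)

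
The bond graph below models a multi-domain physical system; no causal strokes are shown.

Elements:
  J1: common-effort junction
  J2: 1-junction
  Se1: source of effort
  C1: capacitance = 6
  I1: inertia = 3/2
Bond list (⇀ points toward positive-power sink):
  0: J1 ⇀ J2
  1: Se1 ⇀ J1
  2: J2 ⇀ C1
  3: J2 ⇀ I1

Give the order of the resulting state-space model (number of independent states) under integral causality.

#1 stroke at J1  (Se1 fixes effort; stroke away)
#0 stroke at J2  (common-e at J1 fixed by 1)
#2 stroke at J2  (prefer integral on C1)
#3 stroke at I1  (only one flow-in slot at J2)

2  (C1, I1 all integral)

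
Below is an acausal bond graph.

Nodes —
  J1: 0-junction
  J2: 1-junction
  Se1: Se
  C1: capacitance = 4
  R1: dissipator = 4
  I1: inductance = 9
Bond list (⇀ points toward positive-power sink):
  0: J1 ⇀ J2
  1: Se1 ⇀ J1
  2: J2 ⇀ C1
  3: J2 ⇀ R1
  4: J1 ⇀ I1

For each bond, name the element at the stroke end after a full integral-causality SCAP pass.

bond 0 |J2
bond 1 |J1
bond 2 |J2
bond 3 |R1
bond 4 |I1

bond 1 →J1  (Se1 (Se) sets effort on bond)
bond 0 →J2  (0-jn J1 has e-setter on 1)
bond 4 →I1  (common-e at J1 fixed by 1)
bond 2 →J2  (C1: C, integral causality)
bond 3 →R1  (only one flow-in slot at J2)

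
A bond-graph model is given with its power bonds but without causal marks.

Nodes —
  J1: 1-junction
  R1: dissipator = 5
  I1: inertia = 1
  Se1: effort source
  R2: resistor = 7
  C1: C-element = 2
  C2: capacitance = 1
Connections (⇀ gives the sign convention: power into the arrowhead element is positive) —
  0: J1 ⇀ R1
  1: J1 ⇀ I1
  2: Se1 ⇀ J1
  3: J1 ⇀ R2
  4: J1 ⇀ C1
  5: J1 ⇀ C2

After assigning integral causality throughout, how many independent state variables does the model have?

3  (C1, C2, I1 all integral)

β2 stroke→J1  (Se1 fixes effort; stroke away)
β1 stroke→I1  (prefer integral on I1)
β0 stroke→J1  (J1: bond 1 brought flow, rest push out)
β3 stroke→J1  (common-f at J1 fixed by 1)
β4 stroke→J1  (1-jn J1 has f-setter on 1)
β5 stroke→J1  (common-f at J1 fixed by 1)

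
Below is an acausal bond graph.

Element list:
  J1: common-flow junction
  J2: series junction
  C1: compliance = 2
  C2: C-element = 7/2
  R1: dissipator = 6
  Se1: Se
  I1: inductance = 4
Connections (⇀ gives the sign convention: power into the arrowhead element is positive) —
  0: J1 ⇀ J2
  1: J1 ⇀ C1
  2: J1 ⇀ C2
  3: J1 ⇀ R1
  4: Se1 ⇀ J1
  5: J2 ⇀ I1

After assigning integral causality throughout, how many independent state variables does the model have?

b4 stroke at J1  (Se1 (Se) sets effort on bond)
b1 stroke at J1  (C1: C, integral causality)
b2 stroke at J1  (C2: C, integral causality)
b5 stroke at I1  (I1: I, integral causality)
b0 stroke at J2  (J2: bond 5 brought flow, rest push out)
b3 stroke at J1  (J1 flow already set via bond 0)

3  (C1, C2, I1 all integral)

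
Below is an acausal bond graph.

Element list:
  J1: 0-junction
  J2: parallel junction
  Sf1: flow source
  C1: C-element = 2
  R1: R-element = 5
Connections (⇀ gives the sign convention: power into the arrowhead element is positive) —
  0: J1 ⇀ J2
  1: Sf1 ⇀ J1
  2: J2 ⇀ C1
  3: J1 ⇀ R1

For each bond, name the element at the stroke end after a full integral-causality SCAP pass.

bond 1 stroke at Sf1  (Sf1: flow source, stroke at near end)
bond 2 stroke at J2  (C1: C, integral causality)
bond 0 stroke at J1  (J2: bond 2 brought effort, rest push out)
bond 3 stroke at R1  (common-e at J1 fixed by 0)

β0 |J1
β1 |Sf1
β2 |J2
β3 |R1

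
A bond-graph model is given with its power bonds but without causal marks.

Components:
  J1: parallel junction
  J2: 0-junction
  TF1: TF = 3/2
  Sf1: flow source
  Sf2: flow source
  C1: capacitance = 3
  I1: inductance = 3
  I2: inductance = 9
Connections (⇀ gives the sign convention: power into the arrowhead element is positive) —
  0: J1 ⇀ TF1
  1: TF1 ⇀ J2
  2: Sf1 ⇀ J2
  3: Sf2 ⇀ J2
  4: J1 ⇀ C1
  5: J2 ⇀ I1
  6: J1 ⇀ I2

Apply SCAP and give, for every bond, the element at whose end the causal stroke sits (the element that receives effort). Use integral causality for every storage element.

β0 stroke→TF1
β1 stroke→J2
β2 stroke→Sf1
β3 stroke→Sf2
β4 stroke→J1
β5 stroke→I1
β6 stroke→I2

bond 2 stroke at Sf1  (Sf1: flow source, stroke at near end)
bond 3 stroke at Sf2  (Sf2: flow source, stroke at near end)
bond 4 stroke at J1  (C1: C, integral causality)
bond 0 stroke at TF1  (J1: bond 4 brought effort, rest push out)
bond 6 stroke at I2  (J1: bond 4 brought effort, rest push out)
bond 1 stroke at J2  (through TF1, causality passes straight; one stroke at TF1)
bond 5 stroke at I1  (J2 effort already set via bond 1)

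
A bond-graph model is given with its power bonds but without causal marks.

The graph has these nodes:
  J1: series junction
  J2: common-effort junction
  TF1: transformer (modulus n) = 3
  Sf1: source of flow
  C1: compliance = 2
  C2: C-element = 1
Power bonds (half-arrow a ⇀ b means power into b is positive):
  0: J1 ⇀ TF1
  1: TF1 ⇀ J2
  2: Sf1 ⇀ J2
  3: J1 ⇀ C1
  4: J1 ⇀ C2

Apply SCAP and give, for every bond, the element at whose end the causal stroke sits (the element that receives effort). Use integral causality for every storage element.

#2 |Sf1  (Sf1 fixes flow; stroke at Sf1)
#1 |J2  (J2 needs exactly one e-in)
#0 |TF1  (TF1 one-in-one-out from 1)
#3 |J1  (1-jn J1 has f-setter on 0)
#4 |J1  (J1: bond 0 brought flow, rest push out)

b0 stroke→TF1
b1 stroke→J2
b2 stroke→Sf1
b3 stroke→J1
b4 stroke→J1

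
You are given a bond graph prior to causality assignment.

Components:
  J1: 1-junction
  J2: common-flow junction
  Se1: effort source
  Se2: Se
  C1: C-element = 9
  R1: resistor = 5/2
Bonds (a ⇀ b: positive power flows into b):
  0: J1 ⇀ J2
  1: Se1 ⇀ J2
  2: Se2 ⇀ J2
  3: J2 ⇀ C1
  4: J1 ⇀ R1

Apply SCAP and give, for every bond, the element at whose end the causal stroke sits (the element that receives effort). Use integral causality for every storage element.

bond 0 →J1
bond 1 →J2
bond 2 →J2
bond 3 →J2
bond 4 →R1

b1 stroke→J2  (source Se1 imposes e)
b2 stroke→J2  (Se2: effort source, stroke at far end)
b3 stroke→J2  (C1: C, integral causality)
b0 stroke→J1  (closing 1-jn rule on J2)
b4 stroke→R1  (only one flow-in slot at J1)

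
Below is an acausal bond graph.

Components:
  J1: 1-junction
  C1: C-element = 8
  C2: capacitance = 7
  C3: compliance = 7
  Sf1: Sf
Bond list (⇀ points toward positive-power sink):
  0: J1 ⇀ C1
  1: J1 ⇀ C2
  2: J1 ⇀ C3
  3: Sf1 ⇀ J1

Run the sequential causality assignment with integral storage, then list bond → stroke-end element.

#3 stroke at Sf1  (Sf1 fixes flow; stroke at Sf1)
#0 stroke at J1  (J1: bond 3 brought flow, rest push out)
#1 stroke at J1  (J1 flow already set via bond 3)
#2 stroke at J1  (J1: bond 3 brought flow, rest push out)

β0 |J1
β1 |J1
β2 |J1
β3 |Sf1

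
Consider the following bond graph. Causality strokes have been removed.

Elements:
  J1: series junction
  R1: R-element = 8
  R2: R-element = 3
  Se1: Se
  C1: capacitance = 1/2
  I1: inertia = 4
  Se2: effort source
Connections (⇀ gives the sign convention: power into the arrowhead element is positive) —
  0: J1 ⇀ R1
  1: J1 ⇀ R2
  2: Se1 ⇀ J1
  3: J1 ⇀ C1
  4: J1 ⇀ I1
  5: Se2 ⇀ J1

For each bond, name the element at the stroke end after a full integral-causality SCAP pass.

#0 →J1
#1 →J1
#2 →J1
#3 →J1
#4 →I1
#5 →J1

β2 |J1  (Se1 (Se) sets effort on bond)
β5 |J1  (Se2 fixes effort; stroke away)
β3 |J1  (C1 outputs effort q/C1)
β4 |I1  (I1: I, integral causality)
β0 |J1  (1-jn J1 has f-setter on 4)
β1 |J1  (J1: bond 4 brought flow, rest push out)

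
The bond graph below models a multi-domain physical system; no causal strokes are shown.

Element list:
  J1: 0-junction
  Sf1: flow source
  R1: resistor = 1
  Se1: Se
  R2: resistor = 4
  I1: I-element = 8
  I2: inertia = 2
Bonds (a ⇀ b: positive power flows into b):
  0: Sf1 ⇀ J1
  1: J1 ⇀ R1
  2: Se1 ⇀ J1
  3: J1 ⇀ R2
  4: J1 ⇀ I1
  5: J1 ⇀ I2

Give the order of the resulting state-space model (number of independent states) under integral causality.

bond 0 |Sf1  (Sf1 fixes flow; stroke at Sf1)
bond 2 |J1  (Se1 fixes effort; stroke away)
bond 1 |R1  (common-e at J1 fixed by 2)
bond 3 |R2  (J1 effort already set via bond 2)
bond 4 |I1  (J1: bond 2 brought effort, rest push out)
bond 5 |I2  (J1 effort already set via bond 2)

2  (I1, I2 all integral)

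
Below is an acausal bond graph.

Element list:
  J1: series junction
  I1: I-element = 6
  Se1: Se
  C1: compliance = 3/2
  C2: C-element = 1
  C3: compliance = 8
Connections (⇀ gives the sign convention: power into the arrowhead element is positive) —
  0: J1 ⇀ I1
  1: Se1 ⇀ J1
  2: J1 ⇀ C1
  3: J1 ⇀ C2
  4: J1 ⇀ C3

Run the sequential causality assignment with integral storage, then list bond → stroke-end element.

bond 0 →I1
bond 1 →J1
bond 2 →J1
bond 3 →J1
bond 4 →J1

β1 →J1  (Se1 (Se) sets effort on bond)
β0 →I1  (I1 outputs flow p/I1)
β2 →J1  (J1: bond 0 brought flow, rest push out)
β3 →J1  (common-f at J1 fixed by 0)
β4 →J1  (J1: bond 0 brought flow, rest push out)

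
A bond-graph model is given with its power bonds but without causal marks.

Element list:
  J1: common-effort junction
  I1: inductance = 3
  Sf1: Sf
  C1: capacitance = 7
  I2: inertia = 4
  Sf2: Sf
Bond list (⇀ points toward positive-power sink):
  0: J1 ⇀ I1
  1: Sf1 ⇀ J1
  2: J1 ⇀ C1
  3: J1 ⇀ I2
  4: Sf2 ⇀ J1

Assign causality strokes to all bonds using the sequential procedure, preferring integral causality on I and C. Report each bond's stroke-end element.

bond 0 |I1
bond 1 |Sf1
bond 2 |J1
bond 3 |I2
bond 4 |Sf2

bond 1 stroke→Sf1  (source Sf1 imposes f)
bond 4 stroke→Sf2  (source Sf2 imposes f)
bond 0 stroke→I1  (I1 outputs flow p/I1)
bond 2 stroke→J1  (prefer integral on C1)
bond 3 stroke→I2  (0-jn J1 has e-setter on 2)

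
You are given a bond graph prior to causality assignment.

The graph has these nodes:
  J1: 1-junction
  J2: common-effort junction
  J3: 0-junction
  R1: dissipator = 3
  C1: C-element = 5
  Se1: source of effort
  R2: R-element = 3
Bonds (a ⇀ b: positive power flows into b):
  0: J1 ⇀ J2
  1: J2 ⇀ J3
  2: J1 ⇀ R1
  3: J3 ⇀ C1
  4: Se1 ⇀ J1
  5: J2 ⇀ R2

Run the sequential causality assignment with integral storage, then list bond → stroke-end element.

#0 stroke→J1
#1 stroke→J2
#2 stroke→R1
#3 stroke→J3
#4 stroke→J1
#5 stroke→R2

β4 →J1  (Se1 fixes effort; stroke away)
β3 →J3  (C1 outputs effort q/C1)
β1 →J2  (J3 effort already set via bond 3)
β0 →J1  (common-e at J2 fixed by 1)
β5 →R2  (0-jn J2 has e-setter on 1)
β2 →R1  (closing 1-jn rule on J1)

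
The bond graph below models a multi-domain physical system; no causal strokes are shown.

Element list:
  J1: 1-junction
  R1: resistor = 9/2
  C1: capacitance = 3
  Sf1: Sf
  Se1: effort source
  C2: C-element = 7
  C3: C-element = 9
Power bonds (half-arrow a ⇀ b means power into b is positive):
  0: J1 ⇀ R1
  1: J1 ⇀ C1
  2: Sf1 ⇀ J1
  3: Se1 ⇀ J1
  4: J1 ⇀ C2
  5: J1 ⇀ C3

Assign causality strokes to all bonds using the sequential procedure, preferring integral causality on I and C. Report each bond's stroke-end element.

#0 →J1
#1 →J1
#2 →Sf1
#3 →J1
#4 →J1
#5 →J1

bond 2 |Sf1  (Sf1: flow source, stroke at near end)
bond 3 |J1  (source Se1 imposes e)
bond 0 |J1  (J1 flow already set via bond 2)
bond 1 |J1  (J1: bond 2 brought flow, rest push out)
bond 4 |J1  (1-jn J1 has f-setter on 2)
bond 5 |J1  (1-jn J1 has f-setter on 2)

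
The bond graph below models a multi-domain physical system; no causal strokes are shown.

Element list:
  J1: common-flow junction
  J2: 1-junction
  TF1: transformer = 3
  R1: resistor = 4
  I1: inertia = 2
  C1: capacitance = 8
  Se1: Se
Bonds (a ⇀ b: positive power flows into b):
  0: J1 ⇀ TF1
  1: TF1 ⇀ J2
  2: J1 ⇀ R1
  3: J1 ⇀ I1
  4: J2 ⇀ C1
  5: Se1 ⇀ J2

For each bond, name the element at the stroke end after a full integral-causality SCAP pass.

#5 stroke at J2  (Se1: effort source, stroke at far end)
#3 stroke at I1  (I1: I, integral causality)
#0 stroke at J1  (1-jn J1 has f-setter on 3)
#2 stroke at J1  (1-jn J1 has f-setter on 3)
#1 stroke at TF1  (TF1: transformer flips bond 0)
#4 stroke at J2  (1-jn J2 has f-setter on 1)

bond 0 |J1
bond 1 |TF1
bond 2 |J1
bond 3 |I1
bond 4 |J2
bond 5 |J2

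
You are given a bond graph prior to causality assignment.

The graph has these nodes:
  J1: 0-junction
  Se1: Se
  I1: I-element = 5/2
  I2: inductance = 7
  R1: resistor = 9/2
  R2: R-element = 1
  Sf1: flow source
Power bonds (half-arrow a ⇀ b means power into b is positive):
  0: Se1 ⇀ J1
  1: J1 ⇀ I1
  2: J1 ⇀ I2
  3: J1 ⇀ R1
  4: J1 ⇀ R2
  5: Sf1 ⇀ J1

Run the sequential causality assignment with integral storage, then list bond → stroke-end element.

bond 0 →J1  (Se1 (Se) sets effort on bond)
bond 5 →Sf1  (source Sf1 imposes f)
bond 1 →I1  (common-e at J1 fixed by 0)
bond 2 →I2  (common-e at J1 fixed by 0)
bond 3 →R1  (J1: bond 0 brought effort, rest push out)
bond 4 →R2  (J1: bond 0 brought effort, rest push out)

#0 |J1
#1 |I1
#2 |I2
#3 |R1
#4 |R2
#5 |Sf1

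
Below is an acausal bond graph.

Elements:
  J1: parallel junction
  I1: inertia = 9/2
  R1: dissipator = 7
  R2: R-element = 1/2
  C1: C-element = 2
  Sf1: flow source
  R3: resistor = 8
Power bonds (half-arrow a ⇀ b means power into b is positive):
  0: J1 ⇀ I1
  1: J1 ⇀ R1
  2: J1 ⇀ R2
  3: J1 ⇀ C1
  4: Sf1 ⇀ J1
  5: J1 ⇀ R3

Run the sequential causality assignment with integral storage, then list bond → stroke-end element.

b4 |Sf1  (Sf1 (Sf) sets flow on bond)
b0 |I1  (I1 outputs flow p/I1)
b3 |J1  (C1: C, integral causality)
b1 |R1  (0-jn J1 has e-setter on 3)
b2 |R2  (common-e at J1 fixed by 3)
b5 |R3  (0-jn J1 has e-setter on 3)

β0 |I1
β1 |R1
β2 |R2
β3 |J1
β4 |Sf1
β5 |R3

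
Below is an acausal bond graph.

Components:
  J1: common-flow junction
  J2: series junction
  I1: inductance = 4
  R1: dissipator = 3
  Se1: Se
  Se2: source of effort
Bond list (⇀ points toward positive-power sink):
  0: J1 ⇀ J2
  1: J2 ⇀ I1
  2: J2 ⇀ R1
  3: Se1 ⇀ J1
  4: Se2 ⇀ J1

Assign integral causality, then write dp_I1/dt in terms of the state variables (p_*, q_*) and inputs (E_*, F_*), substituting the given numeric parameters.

dp_I1/dt = E_Se1 + E_Se2 - 3*p_I1/4

#3 stroke at J1  (Se1 (Se) sets effort on bond)
#4 stroke at J1  (source Se2 imposes e)
#0 stroke at J2  (closing 1-jn rule on J1)
#1 stroke at I1  (I1: I, integral causality)
#2 stroke at J2  (1-jn J2 has f-setter on 1)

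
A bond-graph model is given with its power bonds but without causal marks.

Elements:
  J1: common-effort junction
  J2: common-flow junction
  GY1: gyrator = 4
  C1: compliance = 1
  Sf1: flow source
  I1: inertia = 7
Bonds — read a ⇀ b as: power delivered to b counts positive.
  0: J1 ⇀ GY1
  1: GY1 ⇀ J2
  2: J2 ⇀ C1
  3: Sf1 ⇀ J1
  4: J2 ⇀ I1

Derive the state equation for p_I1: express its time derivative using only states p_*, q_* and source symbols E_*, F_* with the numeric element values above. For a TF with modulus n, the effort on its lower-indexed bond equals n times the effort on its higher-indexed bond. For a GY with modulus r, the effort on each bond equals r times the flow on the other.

dp_I1/dt = 4*F_Sf1 - q_C1

b3 stroke at Sf1  (Sf1: flow source, stroke at near end)
b0 stroke at J1  (only one effort-in slot at J1)
b1 stroke at J2  (GY1 both-in/both-out from 0)
b2 stroke at J2  (C1 outputs effort q/C1)
b4 stroke at I1  (closing 1-jn rule on J2)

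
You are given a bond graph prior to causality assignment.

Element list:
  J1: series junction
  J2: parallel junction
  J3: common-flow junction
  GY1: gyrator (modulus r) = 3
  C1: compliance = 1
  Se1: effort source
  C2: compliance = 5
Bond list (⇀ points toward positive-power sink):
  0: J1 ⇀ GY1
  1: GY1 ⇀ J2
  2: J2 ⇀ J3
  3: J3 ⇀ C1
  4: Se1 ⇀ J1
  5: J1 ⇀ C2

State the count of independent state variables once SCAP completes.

2  (C1, C2 all integral)

#4 stroke→J1  (source Se1 imposes e)
#3 stroke→J3  (C1 outputs effort q/C1)
#2 stroke→J2  (J3 needs exactly one f-in)
#1 stroke→GY1  (J2: bond 2 brought effort, rest push out)
#0 stroke→GY1  (GY1: gyrator matches bond 1)
#5 stroke→J1  (1-jn J1 has f-setter on 0)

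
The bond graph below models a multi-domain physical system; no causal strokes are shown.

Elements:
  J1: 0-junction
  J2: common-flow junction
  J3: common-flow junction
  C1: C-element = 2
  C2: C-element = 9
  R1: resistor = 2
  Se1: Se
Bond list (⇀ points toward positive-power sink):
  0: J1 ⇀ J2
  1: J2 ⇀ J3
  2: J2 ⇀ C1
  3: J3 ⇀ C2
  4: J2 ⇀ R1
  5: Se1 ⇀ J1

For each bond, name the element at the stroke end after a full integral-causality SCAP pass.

#5 stroke→J1  (Se1 fixes effort; stroke away)
#0 stroke→J2  (0-jn J1 has e-setter on 5)
#2 stroke→J2  (C1: C, integral causality)
#3 stroke→J3  (prefer integral on C2)
#1 stroke→J2  (J3 needs exactly one f-in)
#4 stroke→R1  (only one flow-in slot at J2)

bond 0 stroke→J2
bond 1 stroke→J2
bond 2 stroke→J2
bond 3 stroke→J3
bond 4 stroke→R1
bond 5 stroke→J1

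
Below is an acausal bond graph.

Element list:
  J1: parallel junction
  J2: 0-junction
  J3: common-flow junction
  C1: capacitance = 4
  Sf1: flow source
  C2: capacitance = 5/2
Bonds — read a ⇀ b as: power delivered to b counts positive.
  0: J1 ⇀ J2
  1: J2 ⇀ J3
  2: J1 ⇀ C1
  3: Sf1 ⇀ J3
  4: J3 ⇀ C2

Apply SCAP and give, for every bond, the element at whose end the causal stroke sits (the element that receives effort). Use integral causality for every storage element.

#0 stroke at J2
#1 stroke at J3
#2 stroke at J1
#3 stroke at Sf1
#4 stroke at J3

b3 |Sf1  (source Sf1 imposes f)
b1 |J3  (J3 flow already set via bond 3)
b4 |J3  (J3: bond 3 brought flow, rest push out)
b0 |J2  (J2: last free bond brings effort in)
b2 |J1  (J1: last free bond brings effort in)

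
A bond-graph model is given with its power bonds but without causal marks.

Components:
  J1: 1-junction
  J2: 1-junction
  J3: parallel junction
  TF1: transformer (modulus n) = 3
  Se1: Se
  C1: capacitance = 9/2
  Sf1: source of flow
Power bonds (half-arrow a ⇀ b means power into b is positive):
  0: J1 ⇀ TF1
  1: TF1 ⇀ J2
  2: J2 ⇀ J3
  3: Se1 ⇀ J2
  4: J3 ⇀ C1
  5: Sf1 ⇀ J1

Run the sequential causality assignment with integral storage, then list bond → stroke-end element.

β3 stroke at J2  (source Se1 imposes e)
β5 stroke at Sf1  (Sf1 fixes flow; stroke at Sf1)
β0 stroke at J1  (J1: bond 5 brought flow, rest push out)
β1 stroke at TF1  (TF TF1: opposite of bond 0)
β2 stroke at J2  (common-f at J2 fixed by 1)
β4 stroke at J3  (closing 0-jn rule on J3)

bond 0 stroke→J1
bond 1 stroke→TF1
bond 2 stroke→J2
bond 3 stroke→J2
bond 4 stroke→J3
bond 5 stroke→Sf1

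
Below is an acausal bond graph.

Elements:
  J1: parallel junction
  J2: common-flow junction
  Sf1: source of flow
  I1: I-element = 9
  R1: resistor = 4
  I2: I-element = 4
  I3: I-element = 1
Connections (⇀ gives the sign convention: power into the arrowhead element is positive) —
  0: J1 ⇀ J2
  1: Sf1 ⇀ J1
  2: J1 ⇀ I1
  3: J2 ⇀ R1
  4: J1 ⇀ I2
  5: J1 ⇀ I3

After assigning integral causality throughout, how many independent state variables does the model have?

#1 stroke at Sf1  (source Sf1 imposes f)
#2 stroke at I1  (prefer integral on I1)
#4 stroke at I2  (prefer integral on I2)
#5 stroke at I3  (I3 outputs flow p/I3)
#0 stroke at J1  (only one effort-in slot at J1)
#3 stroke at J2  (common-f at J2 fixed by 0)

3  (I1, I2, I3 all integral)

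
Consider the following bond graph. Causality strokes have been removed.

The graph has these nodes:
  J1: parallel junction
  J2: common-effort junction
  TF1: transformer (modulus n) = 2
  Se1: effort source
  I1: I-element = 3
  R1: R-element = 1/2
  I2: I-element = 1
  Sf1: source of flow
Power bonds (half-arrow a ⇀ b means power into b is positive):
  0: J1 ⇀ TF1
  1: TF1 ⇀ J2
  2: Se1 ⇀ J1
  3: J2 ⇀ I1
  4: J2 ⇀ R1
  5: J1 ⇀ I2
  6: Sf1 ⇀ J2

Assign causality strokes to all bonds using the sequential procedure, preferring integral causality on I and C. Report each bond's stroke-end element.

β0 →TF1
β1 →J2
β2 →J1
β3 →I1
β4 →R1
β5 →I2
β6 →Sf1

bond 2 stroke→J1  (Se1: effort source, stroke at far end)
bond 6 stroke→Sf1  (source Sf1 imposes f)
bond 0 stroke→TF1  (0-jn J1 has e-setter on 2)
bond 5 stroke→I2  (J1: bond 2 brought effort, rest push out)
bond 1 stroke→J2  (TF1: transformer flips bond 0)
bond 3 stroke→I1  (J2 effort already set via bond 1)
bond 4 stroke→R1  (J2: bond 1 brought effort, rest push out)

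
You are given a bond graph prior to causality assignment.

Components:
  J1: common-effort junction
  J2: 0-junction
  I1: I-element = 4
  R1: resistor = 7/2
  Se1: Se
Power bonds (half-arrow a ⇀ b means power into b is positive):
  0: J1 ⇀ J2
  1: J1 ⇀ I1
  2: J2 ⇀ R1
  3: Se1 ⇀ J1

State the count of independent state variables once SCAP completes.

b3 stroke at J1  (Se1 fixes effort; stroke away)
b0 stroke at J2  (common-e at J1 fixed by 3)
b1 stroke at I1  (0-jn J1 has e-setter on 3)
b2 stroke at R1  (0-jn J2 has e-setter on 0)

1  (I1 all integral)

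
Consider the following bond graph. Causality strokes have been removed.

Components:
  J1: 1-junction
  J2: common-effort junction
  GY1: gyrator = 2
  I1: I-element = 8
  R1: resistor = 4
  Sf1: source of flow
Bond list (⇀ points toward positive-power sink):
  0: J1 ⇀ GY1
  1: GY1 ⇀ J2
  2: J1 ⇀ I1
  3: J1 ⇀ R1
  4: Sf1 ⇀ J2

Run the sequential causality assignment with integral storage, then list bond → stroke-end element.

b4 stroke→Sf1  (Sf1 (Sf) sets flow on bond)
b1 stroke→J2  (J2: last free bond brings effort in)
b0 stroke→J1  (GY1 both-in/both-out from 1)
b2 stroke→I1  (prefer integral on I1)
b3 stroke→J1  (J1 flow already set via bond 2)

#0 stroke at J1
#1 stroke at J2
#2 stroke at I1
#3 stroke at J1
#4 stroke at Sf1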